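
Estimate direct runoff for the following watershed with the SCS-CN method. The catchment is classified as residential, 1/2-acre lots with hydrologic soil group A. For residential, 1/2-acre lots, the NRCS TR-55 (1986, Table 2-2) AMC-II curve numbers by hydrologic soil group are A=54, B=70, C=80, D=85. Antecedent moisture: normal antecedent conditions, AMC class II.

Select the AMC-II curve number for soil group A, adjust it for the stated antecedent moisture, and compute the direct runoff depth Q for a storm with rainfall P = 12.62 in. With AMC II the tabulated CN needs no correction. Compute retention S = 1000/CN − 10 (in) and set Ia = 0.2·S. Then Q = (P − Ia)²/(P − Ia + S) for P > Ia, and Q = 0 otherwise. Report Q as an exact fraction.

NRCS table: residential, 1/2-acre lots, soil group A → CN(II) = 54
AMC II — tabulated CN = 54 applies directly.
Retention S: 1000/CN − 10 with CN=54.000 → S = 230/27 ≈ 8.519 in
Ia = 0.2S: 0.2·8.519 = 1.704 in (exactly 46/27)
Excess rainfall: 12.620 − 1.704 = 10.916 in; P > Ia so Q > 0
Q: (14737/1350)² ÷ (26237/1350) = 217179169/35419950 in (≈ 6.132 in)

Q = 217179169/35419950 in ≈ 6.132 in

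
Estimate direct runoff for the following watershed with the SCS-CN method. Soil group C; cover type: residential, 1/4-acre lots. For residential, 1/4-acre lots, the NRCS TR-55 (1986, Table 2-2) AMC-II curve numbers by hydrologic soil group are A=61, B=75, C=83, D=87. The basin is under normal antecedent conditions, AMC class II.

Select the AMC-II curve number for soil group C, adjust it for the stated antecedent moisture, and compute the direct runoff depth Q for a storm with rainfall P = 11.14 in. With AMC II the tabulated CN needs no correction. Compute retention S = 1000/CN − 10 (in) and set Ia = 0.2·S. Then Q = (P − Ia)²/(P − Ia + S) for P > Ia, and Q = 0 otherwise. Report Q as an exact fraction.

Q = 1983009961/220078650 in ≈ 9.010 in

NRCS table: residential, 1/4-acre lots, soil group C → CN(II) = 83
AMC II — tabulated CN = 83 applies directly.
Retention S: 1000/CN − 10 with CN=83.000 → S = 170/83 ≈ 2.048 in
Ia = 0.2S: 0.2·2.048 = 0.410 in (exactly 34/83)
Since P=11.140 > Ia=0.410: effective rainfall P−Ia = 44531/4150 in
Q: (44531/4150)² ÷ (53031/4150) = 1983009961/220078650 in (≈ 9.010 in)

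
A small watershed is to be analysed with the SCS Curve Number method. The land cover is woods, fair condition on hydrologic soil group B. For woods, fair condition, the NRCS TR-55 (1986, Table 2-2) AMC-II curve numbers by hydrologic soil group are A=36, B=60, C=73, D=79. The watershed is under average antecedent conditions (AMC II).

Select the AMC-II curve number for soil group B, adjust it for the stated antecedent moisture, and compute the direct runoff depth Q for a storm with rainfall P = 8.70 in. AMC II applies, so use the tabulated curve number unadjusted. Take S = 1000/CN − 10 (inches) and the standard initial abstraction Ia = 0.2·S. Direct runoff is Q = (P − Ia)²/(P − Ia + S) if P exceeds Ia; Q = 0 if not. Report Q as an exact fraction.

NRCS table: woods, fair condition, soil group B → CN(II) = 60
CN(II) = 60; AMC II needs no correction.
Retention S: 1000/CN − 10 with CN=60.000 → S = 20/3 ≈ 6.667 in
Initial abstraction Ia = S/5 = (20/3)/5 = 4/3 ≈ 1.333 in
P − Ia = 8.700 − 1.333 = 221/30 ≈ 7.367 in (> 0, runoff occurs)
Runoff Q = (P−Ia)²/(P−Ia+S) = (7.367)²/(7.367+6.667) = 48841/12630 ≈ 3.867 in

Q = 48841/12630 in ≈ 3.867 in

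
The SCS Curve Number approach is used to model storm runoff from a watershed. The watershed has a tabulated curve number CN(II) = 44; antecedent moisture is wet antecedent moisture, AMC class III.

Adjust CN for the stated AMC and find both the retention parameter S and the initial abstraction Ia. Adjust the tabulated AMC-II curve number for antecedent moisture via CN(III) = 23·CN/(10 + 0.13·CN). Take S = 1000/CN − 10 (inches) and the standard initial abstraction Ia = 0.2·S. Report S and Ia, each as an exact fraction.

S = 1400/253 in ≈ 5.534 in; Ia = 280/253 in ≈ 1.107 in

Wet (AMC III): CN(III) = 23·44/(10 + 0.13·44) = 1012/(393/25) = 25300/393 ≈ 64.377
Retention S: 1000/CN − 10 with CN=64.377 → S = 1400/253 ≈ 5.534 in
Ia = 0.2·(1400/253) = 280/253 in ≈ 1.107 in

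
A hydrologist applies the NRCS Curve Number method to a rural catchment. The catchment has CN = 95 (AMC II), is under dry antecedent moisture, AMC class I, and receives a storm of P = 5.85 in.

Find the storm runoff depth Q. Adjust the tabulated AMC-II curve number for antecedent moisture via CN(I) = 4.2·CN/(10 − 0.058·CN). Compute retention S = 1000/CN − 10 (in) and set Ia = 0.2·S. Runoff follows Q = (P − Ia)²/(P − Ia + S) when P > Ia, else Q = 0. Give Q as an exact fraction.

Dry (AMC I): CN(I) = 4.2·95/(10 − 0.058·95) = 399/(449/100) = 39900/449 ≈ 88.864
Retention S: 1000/CN − 10 with CN=88.864 → S = 500/399 ≈ 1.253 in
Ia = 0.2·(500/399) = 100/399 in ≈ 0.251 in
P − Ia = 5.850 − 0.251 = 44683/7980 ≈ 5.599 in (> 0, runoff occurs)
Q = (44683/7980)²/((44683/7980) + 500/399) = (1996570489/63680400)/(54683/7980) = 1996570489/436370340 in ≈ 4.575 in

Q = 1996570489/436370340 in ≈ 4.575 in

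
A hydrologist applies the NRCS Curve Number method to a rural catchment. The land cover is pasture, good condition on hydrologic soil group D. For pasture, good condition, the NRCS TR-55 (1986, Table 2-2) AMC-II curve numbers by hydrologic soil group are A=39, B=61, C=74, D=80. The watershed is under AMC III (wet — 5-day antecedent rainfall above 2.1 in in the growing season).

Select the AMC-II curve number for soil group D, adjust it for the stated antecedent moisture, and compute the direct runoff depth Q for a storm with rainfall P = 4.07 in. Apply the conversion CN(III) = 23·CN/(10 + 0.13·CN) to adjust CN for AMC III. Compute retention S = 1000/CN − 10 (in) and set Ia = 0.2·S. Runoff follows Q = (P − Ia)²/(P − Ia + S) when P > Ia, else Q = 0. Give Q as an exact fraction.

Q = 78517321/26130300 in ≈ 3.005 in

NRCS table: pasture, good condition, soil group D → CN(II) = 80
CN(III) from CN(II)=80: (23·80)/(10 + 0.13·80) = 4600/51 ≈ 90.196
Max retention: S = 1000/(4600/51) − 10 = 25/23 in (≈ 1.087 in)
Ia = 0.2S: 0.2·1.087 = 0.217 in (exactly 5/23)
Excess rainfall: 4.070 − 0.217 = 3.853 in; P > Ia so Q > 0
Runoff Q = (P−Ia)²/(P−Ia+S) = (3.853)²/(3.853+1.087) = 78517321/26130300 ≈ 3.005 in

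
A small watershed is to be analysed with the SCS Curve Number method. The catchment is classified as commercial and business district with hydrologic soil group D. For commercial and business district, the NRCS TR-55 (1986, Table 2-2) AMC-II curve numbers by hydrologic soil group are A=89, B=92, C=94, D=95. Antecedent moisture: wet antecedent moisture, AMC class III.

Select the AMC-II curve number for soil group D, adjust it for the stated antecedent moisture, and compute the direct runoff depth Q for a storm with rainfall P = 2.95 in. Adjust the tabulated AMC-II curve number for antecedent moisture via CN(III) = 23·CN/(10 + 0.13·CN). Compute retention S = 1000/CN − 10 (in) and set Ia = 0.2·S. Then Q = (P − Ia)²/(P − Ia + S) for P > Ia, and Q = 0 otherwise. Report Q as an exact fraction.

NRCS table: commercial and business district, soil group D → CN(II) = 95
Wet (AMC III): CN(III) = 23·95/(10 + 0.13·95) = 2185/(447/20) = 43700/447 ≈ 97.763
Max retention: S = 1000/(43700/447) − 10 = 100/437 in (≈ 0.229 in)
Ia = 0.2S: 0.2·0.229 = 0.046 in (exactly 20/437)
Excess rainfall: 2.950 − 0.046 = 2.904 in; P > Ia so Q > 0
Runoff Q = (P−Ia)²/(P−Ia+S) = (2.904)²/(2.904+0.229) = 644296689/239327420 ≈ 2.692 in

Q = 644296689/239327420 in ≈ 2.692 in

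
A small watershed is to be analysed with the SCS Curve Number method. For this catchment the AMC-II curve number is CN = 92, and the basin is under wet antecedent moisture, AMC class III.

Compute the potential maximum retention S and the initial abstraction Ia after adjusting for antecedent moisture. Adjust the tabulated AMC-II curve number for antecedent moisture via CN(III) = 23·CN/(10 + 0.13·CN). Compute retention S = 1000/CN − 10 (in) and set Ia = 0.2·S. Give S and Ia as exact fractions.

Adjust CN=92 to AMC III: 23·92/(10 + 0.13·92) → 2116 ÷ (549/25) = 52900/549 ≈ 96.357
S = 1000/(52900/549) − 10 = 200/529 in ≈ 0.378 in
Ia = 0.2·(200/529) = 40/529 in ≈ 0.076 in

S = 200/529 in ≈ 0.378 in; Ia = 40/529 in ≈ 0.076 in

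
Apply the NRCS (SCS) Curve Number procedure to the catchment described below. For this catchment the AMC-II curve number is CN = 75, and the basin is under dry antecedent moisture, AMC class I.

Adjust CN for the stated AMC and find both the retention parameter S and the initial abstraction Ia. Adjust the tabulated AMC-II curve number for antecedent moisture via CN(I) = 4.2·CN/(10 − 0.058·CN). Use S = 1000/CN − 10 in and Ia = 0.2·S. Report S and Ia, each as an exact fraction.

S = 500/63 in ≈ 7.937 in; Ia = 100/63 in ≈ 1.587 in

Adjust CN=75 to AMC I: 4.2·75/(10 − 0.058·75) → 315 ÷ (113/20) = 6300/113 ≈ 55.752
S = 1000/(6300/113) − 10 = 500/63 in ≈ 7.937 in
Ia = 0.2S: 0.2·7.937 = 1.587 in (exactly 100/63)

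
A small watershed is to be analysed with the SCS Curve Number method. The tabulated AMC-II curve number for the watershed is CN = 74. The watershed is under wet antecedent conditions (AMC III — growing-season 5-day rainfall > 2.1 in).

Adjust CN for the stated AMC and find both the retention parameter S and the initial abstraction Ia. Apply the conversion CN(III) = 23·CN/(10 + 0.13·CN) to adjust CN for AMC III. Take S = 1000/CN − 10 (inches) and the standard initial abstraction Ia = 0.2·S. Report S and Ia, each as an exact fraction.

CN(III) from CN(II)=74: (23·74)/(10 + 0.13·74) = 85100/981 ≈ 86.748
S = 1000/(85100/981) − 10 = 1300/851 in ≈ 1.528 in
Initial abstraction Ia = S/5 = (1300/851)/5 = 260/851 ≈ 0.306 in

S = 1300/851 in ≈ 1.528 in; Ia = 260/851 in ≈ 0.306 in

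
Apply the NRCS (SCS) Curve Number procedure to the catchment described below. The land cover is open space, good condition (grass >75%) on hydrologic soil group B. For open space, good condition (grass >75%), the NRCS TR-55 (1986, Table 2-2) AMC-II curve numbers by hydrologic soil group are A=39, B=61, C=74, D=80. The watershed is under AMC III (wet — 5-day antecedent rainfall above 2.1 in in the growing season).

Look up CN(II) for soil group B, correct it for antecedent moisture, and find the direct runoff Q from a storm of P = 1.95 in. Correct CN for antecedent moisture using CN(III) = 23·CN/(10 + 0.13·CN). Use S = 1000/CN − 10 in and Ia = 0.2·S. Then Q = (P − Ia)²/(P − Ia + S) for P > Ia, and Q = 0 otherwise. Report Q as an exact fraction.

Q = 1006009/2160620 in ≈ 0.466 in

NRCS table: open space, good condition (grass >75%), soil group B → CN(II) = 61
Adjust CN=61 to AMC III: 23·61/(10 + 0.13·61) → 1403 ÷ (1793/100) = 140300/1793 ≈ 78.249
S = 1000/(140300/1793) − 10 = 3900/1403 in ≈ 2.780 in
Ia = 0.2·(3900/1403) = 780/1403 in ≈ 0.556 in
Since P=1.950 > Ia=0.556: effective rainfall P−Ia = 39117/28060 in
Q: (39117/28060)² ÷ (117117/28060) = 1006009/2160620 in (≈ 0.466 in)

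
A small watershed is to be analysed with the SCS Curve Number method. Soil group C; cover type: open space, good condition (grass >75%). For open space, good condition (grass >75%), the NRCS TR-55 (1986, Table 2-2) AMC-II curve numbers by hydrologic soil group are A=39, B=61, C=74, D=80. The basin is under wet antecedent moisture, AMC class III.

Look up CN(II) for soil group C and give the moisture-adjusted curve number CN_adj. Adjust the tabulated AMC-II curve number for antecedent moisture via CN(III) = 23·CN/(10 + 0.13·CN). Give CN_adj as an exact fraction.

CN_adj = 85100/981 ≈ 86.748

NRCS table: open space, good condition (grass >75%), soil group C → CN(II) = 74
CN(III) from CN(II)=74: (23·74)/(10 + 0.13·74) = 85100/981 ≈ 86.748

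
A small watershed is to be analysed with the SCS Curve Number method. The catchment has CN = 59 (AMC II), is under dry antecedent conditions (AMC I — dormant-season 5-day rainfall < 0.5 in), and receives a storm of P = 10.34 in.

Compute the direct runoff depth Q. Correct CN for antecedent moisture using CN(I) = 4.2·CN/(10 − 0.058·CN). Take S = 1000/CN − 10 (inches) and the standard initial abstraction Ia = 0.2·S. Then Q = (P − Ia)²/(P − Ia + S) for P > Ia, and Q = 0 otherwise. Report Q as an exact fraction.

Q = 189715126969/90481877850 in ≈ 2.097 in

Adjust CN=59 to AMC I: 4.2·59/(10 − 0.058·59) → (1239/5) ÷ (3289/500) = 123900/3289 ≈ 37.671
Retention S: 1000/CN − 10 with CN=37.671 → S = 20500/1239 ≈ 16.546 in
Ia = 0.2S: 0.2·16.546 = 3.309 in (exactly 4100/1239)
P − Ia = 10.340 − 3.309 = 435563/61950 ≈ 7.031 in (> 0, runoff occurs)
Q = (435563/61950)²/((435563/61950) + 20500/1239) = (189715126969/3837802500)/(1460563/61950) = 189715126969/90481877850 in ≈ 2.097 in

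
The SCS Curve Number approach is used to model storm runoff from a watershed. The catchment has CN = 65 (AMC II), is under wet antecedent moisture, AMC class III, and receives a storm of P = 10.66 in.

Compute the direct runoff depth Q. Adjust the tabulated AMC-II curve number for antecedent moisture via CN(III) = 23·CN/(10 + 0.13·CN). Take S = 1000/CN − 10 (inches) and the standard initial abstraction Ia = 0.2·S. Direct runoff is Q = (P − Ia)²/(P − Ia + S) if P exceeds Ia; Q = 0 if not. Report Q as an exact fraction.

Wet (AMC III): CN(III) = 23·65/(10 + 0.13·65) = 1495/(369/20) = 29900/369 ≈ 81.030
Max retention: S = 1000/(29900/369) − 10 = 700/299 in (≈ 2.341 in)
Ia = 0.2S: 0.2·2.341 = 0.468 in (exactly 140/299)
Excess rainfall: 10.660 − 0.468 = 10.192 in; P > Ia so Q > 0
Q: (152367/14950)² ÷ (187367/14950) = 23215702689/2801136650 in (≈ 8.288 in)

Q = 23215702689/2801136650 in ≈ 8.288 in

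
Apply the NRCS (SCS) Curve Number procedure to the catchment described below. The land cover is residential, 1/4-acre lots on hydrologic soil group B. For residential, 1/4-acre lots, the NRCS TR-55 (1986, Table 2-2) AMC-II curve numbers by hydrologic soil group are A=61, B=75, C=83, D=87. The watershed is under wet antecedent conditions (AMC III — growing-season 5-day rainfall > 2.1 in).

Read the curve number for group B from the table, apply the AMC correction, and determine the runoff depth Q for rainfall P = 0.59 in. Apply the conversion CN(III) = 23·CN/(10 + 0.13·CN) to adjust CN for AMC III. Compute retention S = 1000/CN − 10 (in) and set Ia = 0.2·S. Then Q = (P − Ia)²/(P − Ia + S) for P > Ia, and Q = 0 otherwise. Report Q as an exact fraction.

Q = 4289041/83289900 in ≈ 0.051 in

NRCS table: residential, 1/4-acre lots, soil group B → CN(II) = 75
Wet (AMC III): CN(III) = 23·75/(10 + 0.13·75) = 1725/(79/4) = 6900/79 ≈ 87.342
S = 1000/(6900/79) − 10 = 100/69 in ≈ 1.449 in
Ia = 0.2S: 0.2·1.449 = 0.290 in (exactly 20/69)
Since P=0.590 > Ia=0.290: effective rainfall P−Ia = 2071/6900 in
Q = (2071/6900)²/((2071/6900) + 100/69) = (4289041/47610000)/(12071/6900) = 4289041/83289900 in ≈ 0.051 in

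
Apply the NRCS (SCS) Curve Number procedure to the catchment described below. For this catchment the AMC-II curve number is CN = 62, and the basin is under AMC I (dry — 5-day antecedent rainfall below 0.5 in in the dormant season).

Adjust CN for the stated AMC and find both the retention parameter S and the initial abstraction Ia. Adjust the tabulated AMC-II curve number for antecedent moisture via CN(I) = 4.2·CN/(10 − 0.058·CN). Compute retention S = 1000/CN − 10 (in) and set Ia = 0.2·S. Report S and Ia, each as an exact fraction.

S = 9500/651 in ≈ 14.593 in; Ia = 1900/651 in ≈ 2.919 in

Adjust CN=62 to AMC I: 4.2·62/(10 − 0.058·62) → (1302/5) ÷ (1601/250) = 65100/1601 ≈ 40.662
S = 1000/(65100/1601) − 10 = 9500/651 in ≈ 14.593 in
Ia = 0.2S: 0.2·14.593 = 2.919 in (exactly 1900/651)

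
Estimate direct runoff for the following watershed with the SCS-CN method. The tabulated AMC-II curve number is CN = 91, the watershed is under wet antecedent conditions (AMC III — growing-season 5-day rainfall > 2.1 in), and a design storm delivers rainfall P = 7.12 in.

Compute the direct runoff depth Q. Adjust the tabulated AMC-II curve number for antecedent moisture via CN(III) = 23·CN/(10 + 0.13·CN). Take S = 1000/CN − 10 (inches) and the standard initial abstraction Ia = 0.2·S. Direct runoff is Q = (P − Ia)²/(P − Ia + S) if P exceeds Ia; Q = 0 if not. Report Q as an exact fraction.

Q = 67731873458/10217869025 in ≈ 6.629 in

Adjust CN=91 to AMC III: 23·91/(10 + 0.13·91) → 2093 ÷ (2183/100) = 209300/2183 ≈ 95.877
Max retention: S = 1000/(209300/2183) − 10 = 900/2093 in (≈ 0.430 in)
Ia = 0.2·(900/2093) = 180/2093 in ≈ 0.086 in
Excess rainfall: 7.120 − 0.086 = 7.034 in; P > Ia so Q > 0
Q = (368054/52325)²/((368054/52325) + 900/2093) = (135463746916/2737905625)/(390554/52325) = 67731873458/10217869025 in ≈ 6.629 in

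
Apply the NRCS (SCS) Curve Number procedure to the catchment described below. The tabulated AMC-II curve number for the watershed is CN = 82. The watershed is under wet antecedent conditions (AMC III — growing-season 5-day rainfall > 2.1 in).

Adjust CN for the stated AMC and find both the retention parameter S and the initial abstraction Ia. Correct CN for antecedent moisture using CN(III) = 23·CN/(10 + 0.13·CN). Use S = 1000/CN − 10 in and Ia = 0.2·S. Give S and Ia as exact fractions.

Wet (AMC III): CN(III) = 23·82/(10 + 0.13·82) = 1886/(1033/50) = 94300/1033 ≈ 91.288
Max retention: S = 1000/(94300/1033) − 10 = 900/943 in (≈ 0.954 in)
Ia = 0.2S: 0.2·0.954 = 0.191 in (exactly 180/943)

S = 900/943 in ≈ 0.954 in; Ia = 180/943 in ≈ 0.191 in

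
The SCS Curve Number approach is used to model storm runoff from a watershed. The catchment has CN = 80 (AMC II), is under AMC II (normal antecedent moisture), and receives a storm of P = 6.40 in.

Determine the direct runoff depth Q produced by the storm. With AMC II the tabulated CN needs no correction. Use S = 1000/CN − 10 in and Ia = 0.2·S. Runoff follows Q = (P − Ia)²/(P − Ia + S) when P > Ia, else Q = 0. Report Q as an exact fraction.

Average conditions: CN = 80 (no AMC adjustment).
Max retention: S = 1000/80 − 10 = 5/2 in (≈ 2.500 in)
Ia = 0.2S: 0.2·2.500 = 0.500 in (exactly 1/2)
Excess rainfall: 6.400 − 0.500 = 5.900 in; P > Ia so Q > 0
Q = (59/10)²/((59/10) + 5/2) = (3481/100)/(42/5) = 3481/840 in ≈ 4.144 in

Q = 3481/840 in ≈ 4.144 in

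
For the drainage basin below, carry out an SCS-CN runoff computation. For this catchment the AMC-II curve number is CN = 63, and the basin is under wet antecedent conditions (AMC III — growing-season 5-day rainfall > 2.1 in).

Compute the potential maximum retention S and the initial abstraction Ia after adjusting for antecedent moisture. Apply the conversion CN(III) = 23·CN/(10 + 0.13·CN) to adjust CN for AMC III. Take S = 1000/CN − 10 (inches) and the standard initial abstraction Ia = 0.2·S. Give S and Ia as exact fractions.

Adjust CN=63 to AMC III: 23·63/(10 + 0.13·63) → 1449 ÷ (1819/100) = 144900/1819 ≈ 79.659
Retention S: 1000/CN − 10 with CN=79.659 → S = 3700/1449 ≈ 2.553 in
Ia = 0.2S: 0.2·2.553 = 0.511 in (exactly 740/1449)

S = 3700/1449 in ≈ 2.553 in; Ia = 740/1449 in ≈ 0.511 in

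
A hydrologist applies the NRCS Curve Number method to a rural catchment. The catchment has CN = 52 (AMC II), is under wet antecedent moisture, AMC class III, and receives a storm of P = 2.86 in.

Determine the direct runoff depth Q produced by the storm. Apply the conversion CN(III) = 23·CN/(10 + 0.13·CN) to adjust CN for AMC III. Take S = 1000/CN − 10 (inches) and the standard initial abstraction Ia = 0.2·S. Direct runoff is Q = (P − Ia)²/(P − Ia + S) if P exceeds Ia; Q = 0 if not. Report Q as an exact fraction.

Q = 945993049/1356817150 in ≈ 0.697 in

CN(III) from CN(II)=52: (23·52)/(10 + 0.13·52) = 29900/419 ≈ 71.360
S = 1000/(29900/419) − 10 = 1200/299 in ≈ 4.013 in
Ia = 0.2S: 0.2·4.013 = 0.803 in (exactly 240/299)
Excess rainfall: 2.860 − 0.803 = 2.057 in; P > Ia so Q > 0
Q: (30757/14950)² ÷ (90757/14950) = 945993049/1356817150 in (≈ 0.697 in)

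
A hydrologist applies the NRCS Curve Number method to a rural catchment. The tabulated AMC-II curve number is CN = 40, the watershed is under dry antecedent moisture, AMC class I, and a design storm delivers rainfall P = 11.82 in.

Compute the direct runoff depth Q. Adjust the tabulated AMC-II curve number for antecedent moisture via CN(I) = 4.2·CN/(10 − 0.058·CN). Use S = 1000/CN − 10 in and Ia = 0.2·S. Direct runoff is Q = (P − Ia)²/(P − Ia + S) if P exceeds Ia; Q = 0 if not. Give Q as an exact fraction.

Q = 2679769/4947950 in ≈ 0.542 in

CN(I) from CN(II)=40: (4.2·40)/(10 − 0.058·40) = 175/8 ≈ 21.875
Retention S: 1000/CN − 10 with CN=21.875 → S = 250/7 ≈ 35.714 in
Ia = 0.2S: 0.2·35.714 = 7.143 in (exactly 50/7)
Excess rainfall: 11.820 − 7.143 = 4.677 in; P > Ia so Q > 0
Q = (1637/350)²/((1637/350) + 250/7) = (2679769/122500)/(14137/350) = 2679769/4947950 in ≈ 0.542 in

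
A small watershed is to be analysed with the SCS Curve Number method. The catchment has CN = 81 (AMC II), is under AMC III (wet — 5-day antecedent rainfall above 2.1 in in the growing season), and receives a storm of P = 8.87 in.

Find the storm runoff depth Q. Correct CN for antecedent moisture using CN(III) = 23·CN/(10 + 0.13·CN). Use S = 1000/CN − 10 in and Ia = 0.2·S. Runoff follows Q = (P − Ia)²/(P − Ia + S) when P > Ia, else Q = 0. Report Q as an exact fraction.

Q = 2606548899361/336174810300 in ≈ 7.754 in

CN(III) from CN(II)=81: (23·81)/(10 + 0.13·81) = 186300/2053 ≈ 90.745
Max retention: S = 1000/(186300/2053) − 10 = 1900/1863 in (≈ 1.020 in)
Initial abstraction Ia = S/5 = (1900/1863)/5 = 380/1863 ≈ 0.204 in
Excess rainfall: 8.870 − 0.204 = 8.666 in; P > Ia so Q > 0
Runoff Q = (P−Ia)²/(P−Ia+S) = (8.666)²/(8.666+1.020) = 2606548899361/336174810300 ≈ 7.754 in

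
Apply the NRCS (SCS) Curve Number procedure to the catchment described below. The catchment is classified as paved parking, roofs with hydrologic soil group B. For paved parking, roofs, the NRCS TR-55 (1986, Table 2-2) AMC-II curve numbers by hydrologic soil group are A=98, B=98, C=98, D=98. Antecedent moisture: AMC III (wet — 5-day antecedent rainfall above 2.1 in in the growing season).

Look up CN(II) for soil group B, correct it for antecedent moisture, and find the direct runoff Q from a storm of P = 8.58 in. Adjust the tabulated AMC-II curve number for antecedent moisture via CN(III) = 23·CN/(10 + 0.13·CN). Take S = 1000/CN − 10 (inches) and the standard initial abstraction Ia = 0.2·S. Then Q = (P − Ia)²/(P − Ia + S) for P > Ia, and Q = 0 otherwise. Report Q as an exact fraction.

Q = 232789845289/27469667050 in ≈ 8.474 in

NRCS table: paved parking, roofs, soil group B → CN(II) = 98
Wet (AMC III): CN(III) = 23·98/(10 + 0.13·98) = 2254/(1137/50) = 112700/1137 ≈ 99.120
S = 1000/(112700/1137) − 10 = 100/1127 in ≈ 0.089 in
Initial abstraction Ia = S/5 = (100/1127)/5 = 20/1127 ≈ 0.018 in
P − Ia = 8.580 − 0.018 = 482483/56350 ≈ 8.562 in (> 0, runoff occurs)
Runoff Q = (P−Ia)²/(P−Ia+S) = (8.562)²/(8.562+0.089) = 232789845289/27469667050 ≈ 8.474 in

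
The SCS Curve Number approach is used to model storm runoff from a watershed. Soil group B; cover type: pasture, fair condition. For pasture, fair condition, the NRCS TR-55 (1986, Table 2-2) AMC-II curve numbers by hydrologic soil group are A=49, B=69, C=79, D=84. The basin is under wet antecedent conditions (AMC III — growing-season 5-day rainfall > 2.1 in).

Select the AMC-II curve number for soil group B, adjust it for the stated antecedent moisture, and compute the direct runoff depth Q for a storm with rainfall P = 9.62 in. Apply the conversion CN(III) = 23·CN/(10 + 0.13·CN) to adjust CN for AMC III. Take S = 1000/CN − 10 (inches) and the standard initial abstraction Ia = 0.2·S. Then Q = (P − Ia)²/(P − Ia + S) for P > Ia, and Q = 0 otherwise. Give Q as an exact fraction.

Q = 536332128409/70410984450 in ≈ 7.617 in

NRCS table: pasture, fair condition, soil group B → CN(II) = 69
CN(III) from CN(II)=69: (23·69)/(10 + 0.13·69) = 158700/1897 ≈ 83.658
Max retention: S = 1000/(158700/1897) − 10 = 3100/1587 in (≈ 1.953 in)
Initial abstraction Ia = S/5 = (3100/1587)/5 = 620/1587 ≈ 0.391 in
Since P=9.620 > Ia=0.391: effective rainfall P−Ia = 732347/79350 in
Q = (732347/79350)²/((732347/79350) + 3100/1587) = (536332128409/6296422500)/(887347/79350) = 536332128409/70410984450 in ≈ 7.617 in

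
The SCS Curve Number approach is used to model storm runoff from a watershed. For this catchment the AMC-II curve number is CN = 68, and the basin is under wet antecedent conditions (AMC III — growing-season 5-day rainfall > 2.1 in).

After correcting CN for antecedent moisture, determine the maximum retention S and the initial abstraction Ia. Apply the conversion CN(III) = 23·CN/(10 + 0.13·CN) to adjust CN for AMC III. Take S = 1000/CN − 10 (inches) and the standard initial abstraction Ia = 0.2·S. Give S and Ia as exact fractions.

CN(III) from CN(II)=68: (23·68)/(10 + 0.13·68) = 39100/471 ≈ 83.015
Max retention: S = 1000/(39100/471) − 10 = 800/391 in (≈ 2.046 in)
Ia = 0.2S: 0.2·2.046 = 0.409 in (exactly 160/391)

S = 800/391 in ≈ 2.046 in; Ia = 160/391 in ≈ 0.409 in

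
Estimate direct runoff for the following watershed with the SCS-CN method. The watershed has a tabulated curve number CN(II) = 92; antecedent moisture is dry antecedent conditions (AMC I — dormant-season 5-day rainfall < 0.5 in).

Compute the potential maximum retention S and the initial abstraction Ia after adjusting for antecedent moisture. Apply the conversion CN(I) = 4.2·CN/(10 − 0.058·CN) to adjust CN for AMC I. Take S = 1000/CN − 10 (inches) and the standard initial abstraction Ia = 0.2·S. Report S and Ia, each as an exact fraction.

CN(I) from CN(II)=92: (4.2·92)/(10 − 0.058·92) = 48300/583 ≈ 82.847
Retention S: 1000/CN − 10 with CN=82.847 → S = 1000/483 ≈ 2.070 in
Ia = 0.2·(1000/483) = 200/483 in ≈ 0.414 in

S = 1000/483 in ≈ 2.070 in; Ia = 200/483 in ≈ 0.414 in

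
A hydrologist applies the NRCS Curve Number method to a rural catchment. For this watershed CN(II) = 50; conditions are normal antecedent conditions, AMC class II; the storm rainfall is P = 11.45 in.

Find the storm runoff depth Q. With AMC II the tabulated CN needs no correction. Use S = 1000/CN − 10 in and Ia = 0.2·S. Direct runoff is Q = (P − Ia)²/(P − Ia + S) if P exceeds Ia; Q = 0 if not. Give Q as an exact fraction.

Q = 35721/7780 in ≈ 4.591 in

CN(II) = 50; AMC II needs no correction.
S = 1000/50 − 10 = 10 in ≈ 10.000 in
Ia = 0.2S: 0.2·10.000 = 2.000 in (exactly 2)
P − Ia = 11.450 − 2.000 = 189/20 ≈ 9.450 in (> 0, runoff occurs)
Runoff Q = (P−Ia)²/(P−Ia+S) = (9.450)²/(9.450+10.000) = 35721/7780 ≈ 4.591 in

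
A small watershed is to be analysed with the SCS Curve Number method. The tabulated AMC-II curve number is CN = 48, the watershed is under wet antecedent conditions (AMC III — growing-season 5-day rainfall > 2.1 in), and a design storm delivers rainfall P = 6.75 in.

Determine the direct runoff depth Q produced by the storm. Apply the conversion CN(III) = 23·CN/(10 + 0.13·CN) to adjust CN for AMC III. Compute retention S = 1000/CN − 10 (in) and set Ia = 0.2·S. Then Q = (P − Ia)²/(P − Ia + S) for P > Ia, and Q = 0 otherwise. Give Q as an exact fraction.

Adjust CN=48 to AMC III: 23·48/(10 + 0.13·48) → 1104 ÷ (406/25) = 13800/203 ≈ 67.980
S = 1000/(13800/203) − 10 = 325/69 in ≈ 4.710 in
Ia = 0.2S: 0.2·4.710 = 0.942 in (exactly 65/69)
Excess rainfall: 6.750 − 0.942 = 5.808 in; P > Ia so Q > 0
Q: (1603/276)² ÷ (2903/276) = 2569609/801228 in (≈ 3.207 in)

Q = 2569609/801228 in ≈ 3.207 in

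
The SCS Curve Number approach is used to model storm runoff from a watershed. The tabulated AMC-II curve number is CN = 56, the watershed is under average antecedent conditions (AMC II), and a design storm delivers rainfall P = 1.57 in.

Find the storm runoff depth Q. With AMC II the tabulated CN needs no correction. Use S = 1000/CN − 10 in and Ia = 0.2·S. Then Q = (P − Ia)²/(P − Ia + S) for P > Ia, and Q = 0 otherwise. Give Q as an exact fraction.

Q = 0 in ≈ 0.000 in

Average conditions: CN = 56 (no AMC adjustment).
Max retention: S = 1000/56 − 10 = 55/7 in (≈ 7.857 in)
Ia = 0.2S: 0.2·7.857 = 1.571 in (exactly 11/7)
P = 1.570 ≤ Ia = 1.571 in: entire storm abstracted, Q = 0.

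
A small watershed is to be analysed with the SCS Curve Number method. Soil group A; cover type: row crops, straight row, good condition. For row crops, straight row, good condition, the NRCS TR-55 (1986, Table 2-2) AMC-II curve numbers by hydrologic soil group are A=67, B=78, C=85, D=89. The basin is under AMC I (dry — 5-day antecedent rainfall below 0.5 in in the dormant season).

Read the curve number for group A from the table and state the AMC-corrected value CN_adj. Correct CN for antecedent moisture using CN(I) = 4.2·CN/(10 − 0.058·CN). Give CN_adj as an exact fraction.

CN_adj = 46900/1019 ≈ 46.026

NRCS table: row crops, straight row, good condition, soil group A → CN(II) = 67
CN(I) from CN(II)=67: (4.2·67)/(10 − 0.058·67) = 46900/1019 ≈ 46.026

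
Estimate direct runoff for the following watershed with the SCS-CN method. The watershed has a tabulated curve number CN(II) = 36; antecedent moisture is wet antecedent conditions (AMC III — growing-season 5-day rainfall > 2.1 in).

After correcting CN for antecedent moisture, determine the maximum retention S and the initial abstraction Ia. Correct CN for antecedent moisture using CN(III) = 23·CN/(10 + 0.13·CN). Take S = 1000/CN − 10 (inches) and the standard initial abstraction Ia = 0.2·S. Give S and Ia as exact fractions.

Adjust CN=36 to AMC III: 23·36/(10 + 0.13·36) → 828 ÷ (367/25) = 20700/367 ≈ 56.403
S = 1000/(20700/367) − 10 = 1600/207 in ≈ 7.729 in
Ia = 0.2·(1600/207) = 320/207 in ≈ 1.546 in

S = 1600/207 in ≈ 7.729 in; Ia = 320/207 in ≈ 1.546 in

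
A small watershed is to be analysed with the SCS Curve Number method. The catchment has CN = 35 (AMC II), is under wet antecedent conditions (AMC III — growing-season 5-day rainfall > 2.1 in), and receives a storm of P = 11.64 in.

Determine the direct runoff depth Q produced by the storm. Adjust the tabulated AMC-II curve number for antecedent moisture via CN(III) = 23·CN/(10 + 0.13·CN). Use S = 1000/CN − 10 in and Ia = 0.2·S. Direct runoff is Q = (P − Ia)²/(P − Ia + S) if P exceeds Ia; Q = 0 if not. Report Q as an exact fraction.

Q = 1628203201/293225275 in ≈ 5.553 in

Adjust CN=35 to AMC III: 23·35/(10 + 0.13·35) → 805 ÷ (291/20) = 16100/291 ≈ 55.326
Max retention: S = 1000/(16100/291) − 10 = 1300/161 in (≈ 8.075 in)
Initial abstraction Ia = S/5 = (1300/161)/5 = 260/161 ≈ 1.615 in
Excess rainfall: 11.640 − 1.615 = 10.025 in; P > Ia so Q > 0
Runoff Q = (P−Ia)²/(P−Ia+S) = (10.025)²/(10.025+8.075) = 1628203201/293225275 ≈ 5.553 in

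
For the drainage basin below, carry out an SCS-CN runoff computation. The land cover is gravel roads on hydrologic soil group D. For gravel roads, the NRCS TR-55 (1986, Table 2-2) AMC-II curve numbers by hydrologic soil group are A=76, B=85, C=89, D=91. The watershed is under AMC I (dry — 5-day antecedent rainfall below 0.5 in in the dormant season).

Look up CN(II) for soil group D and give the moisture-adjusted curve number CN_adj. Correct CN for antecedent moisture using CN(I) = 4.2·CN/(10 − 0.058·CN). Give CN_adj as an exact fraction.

NRCS table: gravel roads, soil group D → CN(II) = 91
CN(I) from CN(II)=91: (4.2·91)/(10 − 0.058·91) = 63700/787 ≈ 80.940

CN_adj = 63700/787 ≈ 80.940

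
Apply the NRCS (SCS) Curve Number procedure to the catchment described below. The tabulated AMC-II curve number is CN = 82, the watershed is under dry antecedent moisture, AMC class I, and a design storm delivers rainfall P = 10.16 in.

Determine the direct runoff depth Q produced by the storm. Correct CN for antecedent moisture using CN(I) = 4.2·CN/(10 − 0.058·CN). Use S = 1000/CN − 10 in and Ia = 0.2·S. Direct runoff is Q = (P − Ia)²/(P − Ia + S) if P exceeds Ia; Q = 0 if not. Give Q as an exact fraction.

Adjust CN=82 to AMC I: 4.2·82/(10 − 0.058·82) → (1722/5) ÷ (1311/250) = 28700/437 ≈ 65.675
Max retention: S = 1000/(28700/437) − 10 = 1500/287 in (≈ 5.226 in)
Initial abstraction Ia = S/5 = (1500/287)/5 = 300/287 ≈ 1.045 in
P − Ia = 10.160 − 1.045 = 65398/7175 ≈ 9.115 in (> 0, runoff occurs)
Q: (65398/7175)² ÷ (102898/7175) = 2138449202/369146575 in (≈ 5.793 in)

Q = 2138449202/369146575 in ≈ 5.793 in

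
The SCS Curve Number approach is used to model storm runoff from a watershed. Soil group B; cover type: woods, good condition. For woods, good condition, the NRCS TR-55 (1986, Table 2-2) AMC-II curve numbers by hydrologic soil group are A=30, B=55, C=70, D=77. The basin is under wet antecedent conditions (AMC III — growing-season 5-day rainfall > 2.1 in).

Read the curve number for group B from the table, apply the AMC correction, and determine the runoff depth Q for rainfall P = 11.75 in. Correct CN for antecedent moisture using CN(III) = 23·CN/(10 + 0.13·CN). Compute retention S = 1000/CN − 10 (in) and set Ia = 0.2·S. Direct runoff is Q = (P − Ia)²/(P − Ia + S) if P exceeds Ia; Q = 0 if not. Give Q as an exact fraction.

Q = 124791241/14948252 in ≈ 8.348 in

NRCS table: woods, good condition, soil group B → CN(II) = 55
Adjust CN=55 to AMC III: 23·55/(10 + 0.13·55) → 1265 ÷ (343/20) = 25300/343 ≈ 73.761
Max retention: S = 1000/(25300/343) − 10 = 900/253 in (≈ 3.557 in)
Ia = 0.2S: 0.2·3.557 = 0.711 in (exactly 180/253)
Since P=11.750 > Ia=0.711: effective rainfall P−Ia = 11171/1012 in
Runoff Q = (P−Ia)²/(P−Ia+S) = (11.039)²/(11.039+3.557) = 124791241/14948252 ≈ 8.348 in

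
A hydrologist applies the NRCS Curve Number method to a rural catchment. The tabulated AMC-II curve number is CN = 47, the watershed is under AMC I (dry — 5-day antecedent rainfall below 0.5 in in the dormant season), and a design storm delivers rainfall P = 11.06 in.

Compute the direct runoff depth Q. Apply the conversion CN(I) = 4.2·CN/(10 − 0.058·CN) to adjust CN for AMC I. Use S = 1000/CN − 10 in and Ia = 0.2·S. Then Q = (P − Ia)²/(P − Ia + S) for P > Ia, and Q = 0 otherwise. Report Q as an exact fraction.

Q = 78854817721/79246772850 in ≈ 0.995 in

Dry (AMC I): CN(I) = 4.2·47/(10 − 0.058·47) = (987/5)/(3637/500) = 98700/3637 ≈ 27.138
Retention S: 1000/CN − 10 with CN=27.138 → S = 26500/987 ≈ 26.849 in
Ia = 0.2·(26500/987) = 5300/987 in ≈ 5.370 in
Excess rainfall: 11.060 − 5.370 = 5.690 in; P > Ia so Q > 0
Q = (280811/49350)²/((280811/49350) + 26500/987) = (78854817721/2435422500)/(1605811/49350) = 78854817721/79246772850 in ≈ 0.995 in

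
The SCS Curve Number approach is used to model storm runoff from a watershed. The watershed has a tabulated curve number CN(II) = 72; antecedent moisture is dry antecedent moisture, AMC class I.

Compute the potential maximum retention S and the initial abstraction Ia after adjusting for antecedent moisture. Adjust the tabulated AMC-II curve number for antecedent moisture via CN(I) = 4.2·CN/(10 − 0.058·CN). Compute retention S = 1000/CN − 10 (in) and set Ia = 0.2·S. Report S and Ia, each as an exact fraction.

CN(I) from CN(II)=72: (4.2·72)/(10 − 0.058·72) = 675/13 ≈ 51.923
S = 1000/(675/13) − 10 = 250/27 in ≈ 9.259 in
Ia = 0.2·(250/27) = 50/27 in ≈ 1.852 in

S = 250/27 in ≈ 9.259 in; Ia = 50/27 in ≈ 1.852 in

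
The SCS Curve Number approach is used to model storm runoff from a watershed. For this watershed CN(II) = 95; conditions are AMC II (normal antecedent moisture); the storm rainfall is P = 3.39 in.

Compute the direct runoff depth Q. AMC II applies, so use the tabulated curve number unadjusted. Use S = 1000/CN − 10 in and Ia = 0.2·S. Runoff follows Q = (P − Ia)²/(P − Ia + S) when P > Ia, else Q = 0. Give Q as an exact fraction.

CN(II) = 95; AMC II needs no correction.
S = 1000/95 − 10 = 10/19 in ≈ 0.526 in
Initial abstraction Ia = S/5 = (10/19)/5 = 2/19 ≈ 0.105 in
Since P=3.390 > Ia=0.105: effective rainfall P−Ia = 6241/1900 in
Q = (6241/1900)²/((6241/1900) + 10/19) = (38950081/3610000)/(7241/1900) = 38950081/13757900 in ≈ 2.831 in

Q = 38950081/13757900 in ≈ 2.831 in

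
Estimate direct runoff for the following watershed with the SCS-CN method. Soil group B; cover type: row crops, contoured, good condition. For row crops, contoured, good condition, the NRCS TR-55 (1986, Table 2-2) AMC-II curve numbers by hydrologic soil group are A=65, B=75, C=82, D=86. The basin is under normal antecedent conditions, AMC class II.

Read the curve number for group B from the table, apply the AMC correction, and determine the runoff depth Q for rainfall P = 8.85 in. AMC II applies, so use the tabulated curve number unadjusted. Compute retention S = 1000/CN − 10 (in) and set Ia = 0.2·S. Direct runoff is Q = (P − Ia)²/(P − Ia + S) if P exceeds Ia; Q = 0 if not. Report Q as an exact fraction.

NRCS table: row crops, contoured, good condition, soil group B → CN(II) = 75
AMC II — tabulated CN = 75 applies directly.
Retention S: 1000/CN − 10 with CN=75.000 → S = 10/3 ≈ 3.333 in
Ia = 0.2S: 0.2·3.333 = 0.667 in (exactly 2/3)
P − Ia = 8.850 − 0.667 = 491/60 ≈ 8.183 in (> 0, runoff occurs)
Runoff Q = (P−Ia)²/(P−Ia+S) = (8.183)²/(8.183+3.333) = 241081/41460 ≈ 5.815 in

Q = 241081/41460 in ≈ 5.815 in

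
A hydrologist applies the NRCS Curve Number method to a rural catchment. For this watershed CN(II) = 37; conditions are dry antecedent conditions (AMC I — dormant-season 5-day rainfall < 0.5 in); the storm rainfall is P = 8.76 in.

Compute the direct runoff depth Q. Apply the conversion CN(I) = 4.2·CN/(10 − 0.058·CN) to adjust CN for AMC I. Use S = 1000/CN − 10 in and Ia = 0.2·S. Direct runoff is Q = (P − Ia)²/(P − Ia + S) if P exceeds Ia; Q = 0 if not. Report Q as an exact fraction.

CN(I) from CN(II)=37: (4.2·37)/(10 − 0.058·37) = 3700/187 ≈ 19.786
Max retention: S = 1000/(3700/187) − 10 = 1500/37 in (≈ 40.541 in)
Ia = 0.2·(1500/37) = 300/37 in ≈ 8.108 in
P − Ia = 8.760 − 8.108 = 603/925 ≈ 0.652 in (> 0, runoff occurs)
Q: (603/925)² ÷ (38103/925) = 121203/11748425 in (≈ 0.010 in)

Q = 121203/11748425 in ≈ 0.010 in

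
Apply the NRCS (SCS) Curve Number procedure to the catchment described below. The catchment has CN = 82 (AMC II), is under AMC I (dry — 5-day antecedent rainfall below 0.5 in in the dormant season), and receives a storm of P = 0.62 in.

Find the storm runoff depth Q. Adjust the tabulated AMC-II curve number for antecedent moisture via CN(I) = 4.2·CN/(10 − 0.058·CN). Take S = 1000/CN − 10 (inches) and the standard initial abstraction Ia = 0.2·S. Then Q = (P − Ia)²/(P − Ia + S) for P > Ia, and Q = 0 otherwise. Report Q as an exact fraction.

CN(I) from CN(II)=82: (4.2·82)/(10 − 0.058·82) = 28700/437 ≈ 65.675
Retention S: 1000/CN − 10 with CN=65.675 → S = 1500/287 ≈ 5.226 in
Ia = 0.2S: 0.2·5.226 = 1.045 in (exactly 300/287)
P = 0.620 ≤ Ia = 1.045 in: entire storm abstracted, Q = 0.

Q = 0 in ≈ 0.000 in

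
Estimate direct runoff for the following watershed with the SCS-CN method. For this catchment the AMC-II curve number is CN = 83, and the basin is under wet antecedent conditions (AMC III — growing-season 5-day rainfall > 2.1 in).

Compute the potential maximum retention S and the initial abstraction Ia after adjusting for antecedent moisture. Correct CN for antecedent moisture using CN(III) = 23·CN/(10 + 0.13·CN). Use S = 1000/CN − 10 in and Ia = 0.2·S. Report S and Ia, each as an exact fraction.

Adjust CN=83 to AMC III: 23·83/(10 + 0.13·83) → 1909 ÷ (2079/100) = 190900/2079 ≈ 91.823
Max retention: S = 1000/(190900/2079) − 10 = 1700/1909 in (≈ 0.891 in)
Ia = 0.2·(1700/1909) = 340/1909 in ≈ 0.178 in

S = 1700/1909 in ≈ 0.891 in; Ia = 340/1909 in ≈ 0.178 in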